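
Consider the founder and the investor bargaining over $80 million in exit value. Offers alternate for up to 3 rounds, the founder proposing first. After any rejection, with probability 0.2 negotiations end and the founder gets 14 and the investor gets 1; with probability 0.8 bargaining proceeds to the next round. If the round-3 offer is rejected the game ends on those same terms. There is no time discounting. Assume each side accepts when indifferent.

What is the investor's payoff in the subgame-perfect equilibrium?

11.4

Round 3 (the founder proposes): the investor gets 1 if talks fail, so the founder offers 1 and keeps 79.
Round 2 (the investor proposes): rejecting gives the founder an expected 0.8 × 79 + 0.2 × 14 = 66, so the investor offers 66, keeping 14.
Round 1 (the founder proposes): rejecting gives the investor an expected 0.8 × 14 + 0.2 × 1 = 11.4; the founder offers that and keeps 68.6.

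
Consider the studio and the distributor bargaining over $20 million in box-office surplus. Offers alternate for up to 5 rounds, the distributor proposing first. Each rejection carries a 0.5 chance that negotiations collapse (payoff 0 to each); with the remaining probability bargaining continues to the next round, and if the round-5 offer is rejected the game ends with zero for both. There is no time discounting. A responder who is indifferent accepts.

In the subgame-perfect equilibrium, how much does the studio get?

By backward induction:
Round 5 (the distributor proposes): the studio will accept anything ≥ 0, so the distributor offers 0 and keeps 20.
Round 4 (the studio proposes): rejecting gives the distributor an expected 0.5 × 20 = 10; the studio offers that and keeps 10.
Round 3 (the distributor proposes): rejecting gives the studio an expected 0.5 × 10 = 5; the distributor offers that and keeps 15.
Round 2 (the studio proposes): rejecting gives the distributor an expected 0.5 × 15 = 7.5. The studio offers 7.5 and keeps 20 − 7.5 = 12.5.
Round 1 (the distributor proposes): rejecting gives the studio an expected 0.5 × 12.5 = 6.25. The distributor offers 6.25 and keeps 20 − 6.25 = 13.75.

6.25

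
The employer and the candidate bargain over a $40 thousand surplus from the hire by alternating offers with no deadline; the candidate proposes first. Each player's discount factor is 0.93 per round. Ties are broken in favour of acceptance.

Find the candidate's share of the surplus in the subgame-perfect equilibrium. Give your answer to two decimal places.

When the candidate proposes, the employer accepts any offer worth at least 0.93 times what the employer would get by proposing next round; and vice versa.
This gives x = 40 − 0.93y and y = 40 − 0.93x, where x and y are each side's share when it proposes.
Hence (1 − 0.93·0.93)x = 40(1 − 0.93), i.e. 0.1351·x = 2.8.
x ≈ 20.7254; the employer's share is 40 − x ≈ 19.2746.

20.73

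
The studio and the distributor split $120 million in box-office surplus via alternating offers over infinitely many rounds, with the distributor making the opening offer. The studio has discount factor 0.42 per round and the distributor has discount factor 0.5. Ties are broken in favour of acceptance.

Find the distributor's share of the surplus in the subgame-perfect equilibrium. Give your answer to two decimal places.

88.10

Let x be the distributor's share when the distributor proposes and y be the studio's share when the studio proposes.
The studio accepts iff offered ≥ 0.42·y, so x = 120 − 0.42y. Symmetrically y = 120 − 0.5x.
Substituting: x = 120 − 0.42(120 − 0.5x), giving x(1 − 0.5·0.42) = 120(1 − 0.42).
So x = 120 × 0.58 / 0.79 ≈ 88.1013, and the studio receives 120 − x ≈ 31.8987.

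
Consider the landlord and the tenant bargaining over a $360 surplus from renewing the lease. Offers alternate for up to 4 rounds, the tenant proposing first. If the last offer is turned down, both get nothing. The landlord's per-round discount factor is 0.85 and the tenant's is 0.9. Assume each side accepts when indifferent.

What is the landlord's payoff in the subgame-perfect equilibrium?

264.69

Round 4 (the landlord proposes): the tenant will accept anything ≥ 0, so the landlord offers 0 and keeps 360.
Round 3 (the tenant proposes): the landlord can get 360 next round, worth 0.85 × 360 = 306 now, so the tenant offers 306, keeping 54.
Round 2 (the landlord proposes): the tenant can get 54 next round, worth 0.9 × 54 = 48.6 now, so the landlord offers 48.6, keeping 311.4.
Round 1 (the tenant proposes): the landlord can get 311.4 next round, worth 0.85 × 311.4 = 264.69 now, so the tenant offers 264.69, keeping 95.31.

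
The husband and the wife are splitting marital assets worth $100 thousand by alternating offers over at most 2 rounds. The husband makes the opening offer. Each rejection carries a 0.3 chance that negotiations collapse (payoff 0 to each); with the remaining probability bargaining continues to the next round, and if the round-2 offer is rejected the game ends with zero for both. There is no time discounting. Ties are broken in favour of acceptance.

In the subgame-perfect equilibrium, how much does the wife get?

70

By backward induction:
Round 2 (the wife proposes): the husband will accept anything ≥ 0, so the wife offers 0 and keeps 100.
Round 1 (the husband proposes): rejecting gives the wife an expected 0.7 × 100 = 70. The husband offers 70 and keeps 100 − 70 = 30.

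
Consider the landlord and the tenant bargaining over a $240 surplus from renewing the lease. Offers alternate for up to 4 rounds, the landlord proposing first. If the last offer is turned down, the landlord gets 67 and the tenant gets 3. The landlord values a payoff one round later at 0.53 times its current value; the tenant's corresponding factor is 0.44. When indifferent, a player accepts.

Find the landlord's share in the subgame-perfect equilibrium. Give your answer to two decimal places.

172.62

Round 4 (the tenant proposes): the landlord gets 67 if talks fail, so the tenant offers 67 and keeps 173.
Round 3 (the landlord proposes): the tenant can get 173 next round, worth 0.44 × 173 = 76.12 now; the landlord offers that and keeps 163.88.
Round 2 (the tenant proposes): the landlord can get 163.88 next round, worth 0.53 × 163.88 = 86.8564 now. The tenant offers 86.8564 and keeps 240 − 86.8564 = 153.1436.
Round 1 (the landlord proposes): the tenant can get 153.1436 next round, worth 0.44 × 153.1436 = 67.383184 now, so the landlord offers 67.383184, keeping 172.616816.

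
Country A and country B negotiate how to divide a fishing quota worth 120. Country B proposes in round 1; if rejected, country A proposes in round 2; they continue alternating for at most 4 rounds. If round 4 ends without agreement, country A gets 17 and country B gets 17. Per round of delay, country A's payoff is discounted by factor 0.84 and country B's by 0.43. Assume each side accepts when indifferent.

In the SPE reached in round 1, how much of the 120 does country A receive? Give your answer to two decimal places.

88.71

Work backward from the last round.
Round 4 (country A proposes): country B gets 17 if talks fail, so country A offers 17 and keeps 103.
Round 3 (country B proposes): country A can get 103 next round, worth 0.84 × 103 = 86.52 now, so country B offers 86.52, keeping 33.48.
Round 2 (country A proposes): country B can get 33.48 next round, worth 0.43 × 33.48 = 14.3964 now; country A offers that and keeps 105.6036.
Round 1 (country B proposes): country A can get 105.6036 next round, worth 0.84 × 105.6036 = 88.707024 now, so country B offers 88.707024, keeping 31.292976.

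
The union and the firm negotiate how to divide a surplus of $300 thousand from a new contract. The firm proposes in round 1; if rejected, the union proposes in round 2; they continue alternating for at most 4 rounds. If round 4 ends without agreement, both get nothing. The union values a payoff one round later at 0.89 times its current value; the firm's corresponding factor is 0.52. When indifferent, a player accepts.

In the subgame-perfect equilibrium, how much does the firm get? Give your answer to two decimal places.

48.27

By backward induction:
Round 4 (the union proposes): rejection yields 0 for the firm; the union offers 0 and keeps 300.
Round 3 (the firm proposes): the union can get 300 next round, worth 0.89 × 300 = 267 now. The firm offers 267 and keeps 300 − 267 = 33.
Round 2 (the union proposes): the firm can get 33 next round, worth 0.52 × 33 = 17.16 now, so the union offers 17.16, keeping 282.84.
Round 1 (the firm proposes): the union can get 282.84 next round, worth 0.89 × 282.84 = 251.7276 now. The firm offers 251.7276 and keeps 300 − 251.7276 = 48.2724.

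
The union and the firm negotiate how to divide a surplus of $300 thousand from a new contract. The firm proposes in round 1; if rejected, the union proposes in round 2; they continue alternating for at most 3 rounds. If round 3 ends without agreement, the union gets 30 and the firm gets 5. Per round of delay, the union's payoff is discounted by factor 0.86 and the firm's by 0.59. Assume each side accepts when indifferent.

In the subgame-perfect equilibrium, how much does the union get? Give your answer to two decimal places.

Work backward from the last round.
Round 3 (the firm proposes): the union gets 30 if talks fail, so the firm offers 30 and keeps 270.
Round 2 (the union proposes): the firm can get 270 next round, worth 0.59 × 270 = 159.3 now. The union offers 159.3 and keeps 300 − 159.3 = 140.7.
Round 1 (the firm proposes): the union can get 140.7 next round, worth 0.86 × 140.7 = 121.002 now, so the firm offers 121.002, keeping 178.998.

121.00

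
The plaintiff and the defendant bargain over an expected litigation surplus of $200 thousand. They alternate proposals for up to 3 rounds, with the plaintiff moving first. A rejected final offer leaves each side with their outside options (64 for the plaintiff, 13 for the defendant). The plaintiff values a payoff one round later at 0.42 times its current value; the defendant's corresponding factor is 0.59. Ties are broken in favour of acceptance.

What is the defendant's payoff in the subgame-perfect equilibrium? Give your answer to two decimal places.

Work backward from the last round.
Round 3 (the plaintiff proposes): the defendant gets 13 if talks fail, so the plaintiff offers 13 and keeps 187.
Round 2 (the defendant proposes): the plaintiff can get 187 next round, worth 0.42 × 187 = 78.54 now, so the defendant offers 78.54, keeping 121.46.
Round 1 (the plaintiff proposes): the defendant can get 121.46 next round, worth 0.59 × 121.46 = 71.6614 now. The plaintiff offers 71.6614 and keeps 200 − 71.6614 = 128.3386.

71.66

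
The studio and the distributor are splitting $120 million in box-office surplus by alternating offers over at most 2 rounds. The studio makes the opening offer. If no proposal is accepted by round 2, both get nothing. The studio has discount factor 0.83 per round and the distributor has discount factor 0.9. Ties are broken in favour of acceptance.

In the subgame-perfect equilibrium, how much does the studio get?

Round 2 (the distributor proposes): the studio will accept anything ≥ 0, so the distributor offers 0 and keeps 120.
Round 1 (the studio proposes): the distributor can get 120 next round, worth 0.9 × 120 = 108 now; the studio offers that and keeps 12.

12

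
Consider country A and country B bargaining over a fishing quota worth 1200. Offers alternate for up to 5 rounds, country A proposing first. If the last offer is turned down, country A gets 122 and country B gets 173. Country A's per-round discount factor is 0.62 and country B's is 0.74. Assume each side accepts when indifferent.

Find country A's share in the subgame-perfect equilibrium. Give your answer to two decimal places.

Round 5 (country A proposes): country B gets 173 if talks fail, so country A offers 173 and keeps 1027.
Round 4 (country B proposes): country A can get 1027 next round, worth 0.62 × 1027 = 636.74 now; country B offers that and keeps 563.26.
Round 3 (country A proposes): country B can get 563.26 next round, worth 0.74 × 563.26 = 416.8124 now, so country A offers 416.8124, keeping 783.1876.
Round 2 (country B proposes): country A can get 783.1876 next round, worth 0.62 × 783.1876 = 485.576312 now, so country B offers 485.576312, keeping 714.423688.
Round 1 (country A proposes): country B can get 714.423688 next round, worth 0.74 × 714.423688 = 528.67352912 now. Country A offers 528.67352912 and keeps 1200 − 528.67352912 = 671.32647088.

671.33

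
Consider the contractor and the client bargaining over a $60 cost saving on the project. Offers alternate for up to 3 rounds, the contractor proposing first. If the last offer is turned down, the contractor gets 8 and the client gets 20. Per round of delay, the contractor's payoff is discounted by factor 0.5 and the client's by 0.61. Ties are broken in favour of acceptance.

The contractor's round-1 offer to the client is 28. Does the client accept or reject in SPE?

Accept

Round 3 (the contractor proposes): the client gets 20 if talks fail, so the contractor offers 20 and keeps 40.
Round 2 (the client proposes): the contractor can get 40 next round, worth 0.5 × 40 = 20 now; the client offers that and keeps 40.
So by rejecting in round 1, the client gets 40 next round, worth 0.61 × 40 = 24.4 now.
Offer 28 ≥ 24.4, so the client accepts.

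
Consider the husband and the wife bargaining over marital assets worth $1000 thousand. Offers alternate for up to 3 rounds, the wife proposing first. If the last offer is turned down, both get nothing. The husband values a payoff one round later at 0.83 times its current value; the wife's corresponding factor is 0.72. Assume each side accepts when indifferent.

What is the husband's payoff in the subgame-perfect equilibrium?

Work backward from the last round.
Round 3 (the wife proposes): rejection yields 0 for the husband; the wife offers 0 and keeps 1000.
Round 2 (the husband proposes): the wife can get 1000 next round, worth 0.72 × 1000 = 720 now. The husband offers 720 and keeps 1000 − 720 = 280.
Round 1 (the wife proposes): the husband can get 280 next round, worth 0.83 × 280 = 232.4 now; the wife offers that and keeps 767.6.

232.4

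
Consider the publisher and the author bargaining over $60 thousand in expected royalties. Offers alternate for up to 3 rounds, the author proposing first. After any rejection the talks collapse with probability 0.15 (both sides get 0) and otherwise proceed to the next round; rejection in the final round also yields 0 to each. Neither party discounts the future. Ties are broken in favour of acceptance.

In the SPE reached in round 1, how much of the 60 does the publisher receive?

By backward induction:
Round 3 (the author proposes): the publisher will accept anything ≥ 0, so the author offers 0 and keeps 60.
Round 2 (the publisher proposes): rejecting gives the author an expected 0.85 × 60 = 51; the publisher offers that and keeps 9.
Round 1 (the author proposes): rejecting gives the publisher an expected 0.85 × 9 = 7.65; the author offers that and keeps 52.35.

7.65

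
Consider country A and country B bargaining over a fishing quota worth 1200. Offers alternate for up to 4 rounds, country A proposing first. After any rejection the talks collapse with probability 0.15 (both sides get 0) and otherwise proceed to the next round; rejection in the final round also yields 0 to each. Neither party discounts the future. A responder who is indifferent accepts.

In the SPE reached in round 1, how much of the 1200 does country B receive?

889.95

Round 4 (country B proposes): rejection yields 0 for country A; country B offers 0 and keeps 1200.
Round 3 (country A proposes): rejecting gives country B an expected 0.85 × 1200 = 1020; country A offers that and keeps 180.
Round 2 (country B proposes): rejecting gives country A an expected 0.85 × 180 = 153. Country B offers 153 and keeps 1200 − 153 = 1047.
Round 1 (country A proposes): rejecting gives country B an expected 0.85 × 1047 = 889.95; country A offers that and keeps 310.05.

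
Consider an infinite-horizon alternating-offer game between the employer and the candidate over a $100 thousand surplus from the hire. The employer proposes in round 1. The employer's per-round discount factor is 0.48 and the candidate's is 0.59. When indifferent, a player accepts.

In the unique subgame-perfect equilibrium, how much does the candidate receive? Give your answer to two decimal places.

42.80

Let x be the employer's share when the employer proposes and y be the candidate's share when the candidate proposes.
The candidate accepts iff offered ≥ 0.59·y, so x = 100 − 0.59y. Symmetrically y = 100 − 0.48x.
Substituting: x = 100 − 0.59(100 − 0.48x), giving x(1 − 0.48·0.59) = 100(1 − 0.59).
So x = 100 × 0.41 / 0.7168 ≈ 57.1987, and the candidate receives 100 − x ≈ 42.8013.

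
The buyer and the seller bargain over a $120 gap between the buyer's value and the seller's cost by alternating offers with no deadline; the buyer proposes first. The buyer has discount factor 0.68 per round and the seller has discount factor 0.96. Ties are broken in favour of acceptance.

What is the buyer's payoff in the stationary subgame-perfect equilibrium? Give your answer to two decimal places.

13.82

Let x be the buyer's share when the buyer proposes and y be the seller's share when the seller proposes.
The seller accepts iff offered ≥ 0.96·y, so x = 120 − 0.96y. Symmetrically y = 120 − 0.68x.
Substituting: x = 120 − 0.96(120 − 0.68x), giving x(1 − 0.68·0.96) = 120(1 − 0.96).
So x = 120 × 0.04 / 0.3472 ≈ 13.8249, and the seller receives 120 − x ≈ 106.1751.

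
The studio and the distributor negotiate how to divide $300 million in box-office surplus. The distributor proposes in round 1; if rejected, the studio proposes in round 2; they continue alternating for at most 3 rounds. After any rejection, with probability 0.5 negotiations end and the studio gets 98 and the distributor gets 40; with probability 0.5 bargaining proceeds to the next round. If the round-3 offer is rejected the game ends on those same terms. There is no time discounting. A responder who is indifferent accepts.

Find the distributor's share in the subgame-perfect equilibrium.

By backward induction:
Round 3 (the distributor proposes): the studio gets 98 if talks fail, so the distributor offers 98 and keeps 202.
Round 2 (the studio proposes): rejecting gives the distributor an expected 0.5 × 202 + 0.5 × 40 = 121. The studio offers 121 and keeps 300 − 121 = 179.
Round 1 (the distributor proposes): rejecting gives the studio an expected 0.5 × 179 + 0.5 × 98 = 138.5; the distributor offers that and keeps 161.5.

161.5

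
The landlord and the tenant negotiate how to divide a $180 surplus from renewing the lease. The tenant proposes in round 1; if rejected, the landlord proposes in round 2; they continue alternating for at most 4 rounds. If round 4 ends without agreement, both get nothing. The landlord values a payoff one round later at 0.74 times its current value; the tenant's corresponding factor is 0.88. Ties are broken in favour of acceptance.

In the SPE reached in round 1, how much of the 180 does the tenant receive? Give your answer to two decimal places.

Round 4 (the landlord proposes): the tenant will accept anything ≥ 0, so the landlord offers 0 and keeps 180.
Round 3 (the tenant proposes): the landlord can get 180 next round, worth 0.74 × 180 = 133.2 now; the tenant offers that and keeps 46.8.
Round 2 (the landlord proposes): the tenant can get 46.8 next round, worth 0.88 × 46.8 = 41.184 now. The landlord offers 41.184 and keeps 180 − 41.184 = 138.816.
Round 1 (the tenant proposes): the landlord can get 138.816 next round, worth 0.74 × 138.816 = 102.72384 now, so the tenant offers 102.72384, keeping 77.27616.

77.28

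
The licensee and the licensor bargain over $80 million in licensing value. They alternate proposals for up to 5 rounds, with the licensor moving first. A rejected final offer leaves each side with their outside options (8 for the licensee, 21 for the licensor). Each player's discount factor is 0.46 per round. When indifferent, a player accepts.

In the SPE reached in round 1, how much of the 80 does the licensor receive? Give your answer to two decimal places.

Round 5 (the licensor proposes): the licensee gets 8 if talks fail, so the licensor offers 8 and keeps 72.
Round 4 (the licensee proposes): the licensor can get 72 next round, worth 0.46 × 72 = 33.12 now, so the licensee offers 33.12, keeping 46.88.
Round 3 (the licensor proposes): the licensee can get 46.88 next round, worth 0.46 × 46.88 = 21.5648 now; the licensor offers that and keeps 58.4352.
Round 2 (the licensee proposes): the licensor can get 58.4352 next round, worth 0.46 × 58.4352 = 26.880192 now; the licensee offers that and keeps 53.119808.
Round 1 (the licensor proposes): the licensee can get 53.119808 next round, worth 0.46 × 53.119808 = 24.43511168 now. The licensor offers 24.43511168 and keeps 80 − 24.43511168 = 55.56488832.

55.56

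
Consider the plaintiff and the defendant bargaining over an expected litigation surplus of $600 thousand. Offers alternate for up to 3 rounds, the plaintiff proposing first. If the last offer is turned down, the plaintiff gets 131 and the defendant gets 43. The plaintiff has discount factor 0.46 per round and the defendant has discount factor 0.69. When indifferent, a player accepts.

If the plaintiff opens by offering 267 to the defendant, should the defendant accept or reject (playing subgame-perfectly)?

Round 3 (the plaintiff proposes): the defendant gets 43 if talks fail, so the plaintiff offers 43 and keeps 557.
Round 2 (the defendant proposes): the plaintiff can get 557 next round, worth 0.46 × 557 = 256.22 now, so the defendant offers 256.22, keeping 343.78.
So by rejecting in round 1, the defendant gets 343.78 next round, worth 0.69 × 343.78 = 237.2082 now.
Offer 267 ≥ 237.2082, so the defendant accepts.

Accept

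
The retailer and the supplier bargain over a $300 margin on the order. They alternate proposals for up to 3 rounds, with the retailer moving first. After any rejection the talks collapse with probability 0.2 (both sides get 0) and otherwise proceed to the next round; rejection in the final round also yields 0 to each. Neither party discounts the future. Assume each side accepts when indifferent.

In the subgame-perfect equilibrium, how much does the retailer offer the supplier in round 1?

48

Round 3 (the retailer proposes): rejection yields 0 for the supplier; the retailer offers 0 and keeps 300.
Round 2 (the supplier proposes): rejecting gives the retailer an expected 0.8 × 300 = 240; the supplier offers that and keeps 60.
Round 1 (the retailer proposes): rejecting gives the supplier an expected 0.8 × 60 = 48; the retailer offers that and keeps 252.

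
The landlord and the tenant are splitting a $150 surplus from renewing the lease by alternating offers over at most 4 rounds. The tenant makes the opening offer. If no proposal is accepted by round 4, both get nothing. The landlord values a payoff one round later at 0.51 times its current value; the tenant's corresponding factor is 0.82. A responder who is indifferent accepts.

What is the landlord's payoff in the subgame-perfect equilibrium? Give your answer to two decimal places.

45.76

Round 4 (the landlord proposes): the tenant will accept anything ≥ 0, so the landlord offers 0 and keeps 150.
Round 3 (the tenant proposes): the landlord can get 150 next round, worth 0.51 × 150 = 76.5 now. The tenant offers 76.5 and keeps 150 − 76.5 = 73.5.
Round 2 (the landlord proposes): the tenant can get 73.5 next round, worth 0.82 × 73.5 = 60.27 now. The landlord offers 60.27 and keeps 150 − 60.27 = 89.73.
Round 1 (the tenant proposes): the landlord can get 89.73 next round, worth 0.51 × 89.73 = 45.7623 now. The tenant offers 45.7623 and keeps 150 − 45.7623 = 104.2377.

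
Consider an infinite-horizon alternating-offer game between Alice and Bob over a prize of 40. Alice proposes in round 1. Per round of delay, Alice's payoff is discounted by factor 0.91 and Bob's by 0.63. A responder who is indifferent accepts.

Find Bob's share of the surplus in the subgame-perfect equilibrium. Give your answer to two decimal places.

5.32

In a stationary SPE each proposer offers the other exactly their discounted continuation value.
If Alice keeps x when proposing and Bob keeps y when proposing, then x = 40 − 0.63y and y = 40 − 0.91x.
Solving: x = 40(1 − 0.63) / (1 − 0.91·0.63) = 14.8 / 0.4267 ≈ 34.6848.
Bob gets 40 − 34.6848 ≈ 5.3152.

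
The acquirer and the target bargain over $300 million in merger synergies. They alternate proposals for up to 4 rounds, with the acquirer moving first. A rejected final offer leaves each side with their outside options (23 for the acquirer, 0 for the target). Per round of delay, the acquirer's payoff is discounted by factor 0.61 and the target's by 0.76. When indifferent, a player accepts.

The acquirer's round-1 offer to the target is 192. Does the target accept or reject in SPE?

Round 4 (the target proposes): the acquirer gets 23 if talks fail, so the target offers 23 and keeps 277.
Round 3 (the acquirer proposes): the target can get 277 next round, worth 0.76 × 277 = 210.52 now. The acquirer offers 210.52 and keeps 300 − 210.52 = 89.48.
Round 2 (the target proposes): the acquirer can get 89.48 next round, worth 0.61 × 89.48 = 54.5828 now, so the target offers 54.5828, keeping 245.4172.
So by rejecting in round 1, the target gets 245.4172 next round, worth 0.76 × 245.4172 = 186.517072 now.
Offer 192 ≥ 186.517072, so the target accepts.

Accept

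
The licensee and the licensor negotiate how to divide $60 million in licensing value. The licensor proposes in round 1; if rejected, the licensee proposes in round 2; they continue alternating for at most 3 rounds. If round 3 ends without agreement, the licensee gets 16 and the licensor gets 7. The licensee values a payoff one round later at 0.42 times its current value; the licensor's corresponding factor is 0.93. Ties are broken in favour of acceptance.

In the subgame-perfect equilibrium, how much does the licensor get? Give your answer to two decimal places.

Solve by backward induction from round 3.
Round 3 (the licensor proposes): the licensee gets 16 if talks fail, so the licensor offers 16 and keeps 44.
Round 2 (the licensee proposes): the licensor can get 44 next round, worth 0.93 × 44 = 40.92 now, so the licensee offers 40.92, keeping 19.08.
Round 1 (the licensor proposes): the licensee can get 19.08 next round, worth 0.42 × 19.08 = 8.0136 now. The licensor offers 8.0136 and keeps 60 − 8.0136 = 51.9864.

51.99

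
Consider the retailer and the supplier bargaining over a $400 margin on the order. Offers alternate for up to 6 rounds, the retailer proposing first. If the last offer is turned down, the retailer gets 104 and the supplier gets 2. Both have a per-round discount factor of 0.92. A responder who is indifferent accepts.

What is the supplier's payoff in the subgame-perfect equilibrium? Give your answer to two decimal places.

249.45

Round 6 (the supplier proposes): the retailer gets 104 if talks fail, so the supplier offers 104 and keeps 296.
Round 5 (the retailer proposes): the supplier can get 296 next round, worth 0.92 × 296 = 272.32 now. The retailer offers 272.32 and keeps 400 − 272.32 = 127.68.
Round 4 (the supplier proposes): the retailer can get 127.68 next round, worth 0.92 × 127.68 = 117.4656 now. The supplier offers 117.4656 and keeps 400 − 117.4656 = 282.5344.
Round 3 (the retailer proposes): the supplier can get 282.5344 next round, worth 0.92 × 282.5344 = 259.931648 now, so the retailer offers 259.931648, keeping 140.068352.
Round 2 (the supplier proposes): the retailer can get 140.068352 next round, worth 0.92 × 140.068352 = 128.86288384 now; the supplier offers that and keeps 271.13711616.
Round 1 (the retailer proposes): the supplier can get 271.13711616 next round, worth 0.92 × 271.13711616 = 249.4461468672 now, so the retailer offers 249.4461468672, keeping 150.5538531328.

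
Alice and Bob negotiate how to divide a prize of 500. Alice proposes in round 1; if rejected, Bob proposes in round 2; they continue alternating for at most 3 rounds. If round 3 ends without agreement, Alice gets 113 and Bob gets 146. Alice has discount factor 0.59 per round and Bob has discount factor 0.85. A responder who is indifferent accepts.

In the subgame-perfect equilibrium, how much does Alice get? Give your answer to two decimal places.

Round 3 (Alice proposes): Bob gets 146 if talks fail, so Alice offers 146 and keeps 354.
Round 2 (Bob proposes): Alice can get 354 next round, worth 0.59 × 354 = 208.86 now; Bob offers that and keeps 291.14.
Round 1 (Alice proposes): Bob can get 291.14 next round, worth 0.85 × 291.14 = 247.469 now; Alice offers that and keeps 252.531.

252.53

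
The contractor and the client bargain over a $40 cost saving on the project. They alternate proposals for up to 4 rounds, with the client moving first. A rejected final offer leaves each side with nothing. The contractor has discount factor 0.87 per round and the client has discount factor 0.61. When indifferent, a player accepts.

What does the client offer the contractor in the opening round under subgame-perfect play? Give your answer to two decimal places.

32.04

Round 4 (the contractor proposes): rejection yields 0 for the client; the contractor offers 0 and keeps 40.
Round 3 (the client proposes): the contractor can get 40 next round, worth 0.87 × 40 = 34.8 now, so the client offers 34.8, keeping 5.2.
Round 2 (the contractor proposes): the client can get 5.2 next round, worth 0.61 × 5.2 = 3.172 now; the contractor offers that and keeps 36.828.
Round 1 (the client proposes): the contractor can get 36.828 next round, worth 0.87 × 36.828 = 32.04036 now, so the client offers 32.04036, keeping 7.95964.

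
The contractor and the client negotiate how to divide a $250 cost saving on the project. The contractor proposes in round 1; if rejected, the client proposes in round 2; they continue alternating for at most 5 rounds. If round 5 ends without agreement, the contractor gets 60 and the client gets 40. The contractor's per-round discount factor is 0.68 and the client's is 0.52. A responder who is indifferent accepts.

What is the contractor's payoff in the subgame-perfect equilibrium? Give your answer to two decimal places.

Round 5 (the contractor proposes): the client gets 40 if talks fail, so the contractor offers 40 and keeps 210.
Round 4 (the client proposes): the contractor can get 210 next round, worth 0.68 × 210 = 142.8 now. The client offers 142.8 and keeps 250 − 142.8 = 107.2.
Round 3 (the contractor proposes): the client can get 107.2 next round, worth 0.52 × 107.2 = 55.744 now. The contractor offers 55.744 and keeps 250 − 55.744 = 194.256.
Round 2 (the client proposes): the contractor can get 194.256 next round, worth 0.68 × 194.256 = 132.09408 now; the client offers that and keeps 117.90592.
Round 1 (the contractor proposes): the client can get 117.90592 next round, worth 0.52 × 117.90592 = 61.3110784 now. The contractor offers 61.3110784 and keeps 250 − 61.3110784 = 188.6889216.

188.69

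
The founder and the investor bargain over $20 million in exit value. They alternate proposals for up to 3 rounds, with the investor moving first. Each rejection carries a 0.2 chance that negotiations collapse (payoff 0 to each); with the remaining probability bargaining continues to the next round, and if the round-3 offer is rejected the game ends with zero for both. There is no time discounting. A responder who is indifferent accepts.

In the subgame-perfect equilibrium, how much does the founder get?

3.2

Round 3 (the investor proposes): rejection yields 0 for the founder; the investor offers 0 and keeps 20.
Round 2 (the founder proposes): rejecting gives the investor an expected 0.8 × 20 = 16, so the founder offers 16, keeping 4.
Round 1 (the investor proposes): rejecting gives the founder an expected 0.8 × 4 = 3.2. The investor offers 3.2 and keeps 20 − 3.2 = 16.8.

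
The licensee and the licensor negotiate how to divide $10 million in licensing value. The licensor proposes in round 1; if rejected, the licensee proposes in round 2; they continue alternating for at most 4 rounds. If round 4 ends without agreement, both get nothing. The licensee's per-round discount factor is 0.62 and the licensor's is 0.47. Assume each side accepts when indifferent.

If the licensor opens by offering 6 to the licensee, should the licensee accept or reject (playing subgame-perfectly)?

Round 4 (the licensee proposes): the licensor will accept anything ≥ 0, so the licensee offers 0 and keeps 10.
Round 3 (the licensor proposes): the licensee can get 10 next round, worth 0.62 × 10 = 6.2 now; the licensor offers that and keeps 3.8.
Round 2 (the licensee proposes): the licensor can get 3.8 next round, worth 0.47 × 3.8 = 1.786 now; the licensee offers that and keeps 8.214.
So by rejecting in round 1, the licensee gets 8.214 next round, worth 0.62 × 8.214 = 5.09268 now.
Offer 6 ≥ 5.09268, so the licensee accepts.

Accept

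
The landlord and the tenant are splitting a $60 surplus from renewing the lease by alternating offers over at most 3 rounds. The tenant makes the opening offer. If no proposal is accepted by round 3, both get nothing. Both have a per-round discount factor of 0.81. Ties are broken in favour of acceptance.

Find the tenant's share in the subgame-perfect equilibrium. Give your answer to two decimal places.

50.77

Round 3 (the tenant proposes): the landlord will accept anything ≥ 0, so the tenant offers 0 and keeps 60.
Round 2 (the landlord proposes): the tenant can get 60 next round, worth 0.81 × 60 = 48.6 now; the landlord offers that and keeps 11.4.
Round 1 (the tenant proposes): the landlord can get 11.4 next round, worth 0.81 × 11.4 = 9.234 now; the tenant offers that and keeps 50.766.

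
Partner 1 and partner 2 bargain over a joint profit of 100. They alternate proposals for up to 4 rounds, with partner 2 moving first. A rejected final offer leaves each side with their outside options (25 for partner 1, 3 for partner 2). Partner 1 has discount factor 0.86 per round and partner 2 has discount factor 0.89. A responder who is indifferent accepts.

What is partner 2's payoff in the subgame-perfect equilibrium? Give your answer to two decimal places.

By backward induction:
Round 4 (partner 1 proposes): partner 2 gets 3 if talks fail, so partner 1 offers 3 and keeps 97.
Round 3 (partner 2 proposes): partner 1 can get 97 next round, worth 0.86 × 97 = 83.42 now; partner 2 offers that and keeps 16.58.
Round 2 (partner 1 proposes): partner 2 can get 16.58 next round, worth 0.89 × 16.58 = 14.7562 now, so partner 1 offers 14.7562, keeping 85.2438.
Round 1 (partner 2 proposes): partner 1 can get 85.2438 next round, worth 0.86 × 85.2438 = 73.309668 now, so partner 2 offers 73.309668, keeping 26.690332.

26.69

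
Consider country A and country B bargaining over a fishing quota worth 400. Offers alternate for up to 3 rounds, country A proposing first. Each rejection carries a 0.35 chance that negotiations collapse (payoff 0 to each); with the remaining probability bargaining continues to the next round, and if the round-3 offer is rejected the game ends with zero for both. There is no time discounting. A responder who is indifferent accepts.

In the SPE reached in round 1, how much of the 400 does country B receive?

Round 3 (country A proposes): rejection yields 0 for country B; country A offers 0 and keeps 400.
Round 2 (country B proposes): rejecting gives country A an expected 0.65 × 400 = 260. Country B offers 260 and keeps 400 − 260 = 140.
Round 1 (country A proposes): rejecting gives country B an expected 0.65 × 140 = 91. Country A offers 91 and keeps 400 − 91 = 309.

91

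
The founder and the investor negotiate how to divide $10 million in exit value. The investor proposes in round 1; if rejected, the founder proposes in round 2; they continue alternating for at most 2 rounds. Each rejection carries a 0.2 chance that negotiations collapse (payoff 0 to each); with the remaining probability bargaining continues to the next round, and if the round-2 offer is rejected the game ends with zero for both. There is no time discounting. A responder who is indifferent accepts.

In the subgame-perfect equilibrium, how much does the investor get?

2

Round 2 (the founder proposes): rejection yields 0 for the investor; the founder offers 0 and keeps 10.
Round 1 (the investor proposes): rejecting gives the founder an expected 0.8 × 10 = 8. The investor offers 8 and keeps 10 − 8 = 2.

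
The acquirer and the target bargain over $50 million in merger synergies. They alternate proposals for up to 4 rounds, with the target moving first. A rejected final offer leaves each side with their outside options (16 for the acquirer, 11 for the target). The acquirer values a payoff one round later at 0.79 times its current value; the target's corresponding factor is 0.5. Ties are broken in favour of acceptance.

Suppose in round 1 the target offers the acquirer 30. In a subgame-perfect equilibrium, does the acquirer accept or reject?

Round 4 (the acquirer proposes): the target gets 11 if talks fail, so the acquirer offers 11 and keeps 39.
Round 3 (the target proposes): the acquirer can get 39 next round, worth 0.79 × 39 = 30.81 now, so the target offers 30.81, keeping 19.19.
Round 2 (the acquirer proposes): the target can get 19.19 next round, worth 0.5 × 19.19 = 9.595 now. The acquirer offers 9.595 and keeps 50 − 9.595 = 40.405.
So by rejecting in round 1, the acquirer gets 40.405 next round, worth 0.79 × 40.405 = 31.91995 now.
Offer 30 < 31.91995, so the acquirer rejects.

Reject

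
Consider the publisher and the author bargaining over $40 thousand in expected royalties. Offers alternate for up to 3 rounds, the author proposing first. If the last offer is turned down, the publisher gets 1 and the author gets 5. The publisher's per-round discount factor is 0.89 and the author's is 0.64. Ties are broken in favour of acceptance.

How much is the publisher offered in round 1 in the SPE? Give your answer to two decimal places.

Work backward from the last round.
Round 3 (the author proposes): the publisher gets 1 if talks fail, so the author offers 1 and keeps 39.
Round 2 (the publisher proposes): the author can get 39 next round, worth 0.64 × 39 = 24.96 now; the publisher offers that and keeps 15.04.
Round 1 (the author proposes): the publisher can get 15.04 next round, worth 0.89 × 15.04 = 13.3856 now. The author offers 13.3856 and keeps 40 − 13.3856 = 26.6144.

13.39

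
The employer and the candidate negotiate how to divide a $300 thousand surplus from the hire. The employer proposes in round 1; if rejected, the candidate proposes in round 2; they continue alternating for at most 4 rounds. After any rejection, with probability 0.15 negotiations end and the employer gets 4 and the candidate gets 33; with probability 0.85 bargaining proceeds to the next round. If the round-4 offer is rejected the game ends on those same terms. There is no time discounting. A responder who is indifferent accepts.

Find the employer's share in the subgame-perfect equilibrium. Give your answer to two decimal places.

71.95

By backward induction:
Round 4 (the candidate proposes): the employer gets 4 if talks fail, so the candidate offers 4 and keeps 296.
Round 3 (the employer proposes): rejecting gives the candidate an expected 0.85 × 296 + 0.15 × 33 = 256.55. The employer offers 256.55 and keeps 300 − 256.55 = 43.45.
Round 2 (the candidate proposes): rejecting gives the employer an expected 0.85 × 43.45 + 0.15 × 4 = 37.5325; the candidate offers that and keeps 262.4675.
Round 1 (the employer proposes): rejecting gives the candidate an expected 0.85 × 262.4675 + 0.15 × 33 = 228.047375. The employer offers 228.047375 and keeps 300 − 228.047375 = 71.952625.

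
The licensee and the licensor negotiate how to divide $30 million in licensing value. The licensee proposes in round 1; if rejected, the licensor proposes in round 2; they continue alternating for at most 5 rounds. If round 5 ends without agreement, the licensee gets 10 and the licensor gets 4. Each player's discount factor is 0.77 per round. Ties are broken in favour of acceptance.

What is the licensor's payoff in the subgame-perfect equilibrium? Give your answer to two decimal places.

9.87

Round 5 (the licensee proposes): the licensor gets 4 if talks fail, so the licensee offers 4 and keeps 26.
Round 4 (the licensor proposes): the licensee can get 26 next round, worth 0.77 × 26 = 20.02 now. The licensor offers 20.02 and keeps 30 − 20.02 = 9.98.
Round 3 (the licensee proposes): the licensor can get 9.98 next round, worth 0.77 × 9.98 = 7.6846 now. The licensee offers 7.6846 and keeps 30 − 7.6846 = 22.3154.
Round 2 (the licensor proposes): the licensee can get 22.3154 next round, worth 0.77 × 22.3154 = 17.182858 now. The licensor offers 17.182858 and keeps 30 − 17.182858 = 12.817142.
Round 1 (the licensee proposes): the licensor can get 12.817142 next round, worth 0.77 × 12.817142 = 9.86919934 now, so the licensee offers 9.86919934, keeping 20.13080066.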